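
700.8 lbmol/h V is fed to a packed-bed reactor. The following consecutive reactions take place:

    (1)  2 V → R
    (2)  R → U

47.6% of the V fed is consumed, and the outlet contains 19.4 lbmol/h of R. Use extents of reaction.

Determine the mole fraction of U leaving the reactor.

Conversion of V: V consumed = 2ξ₁ = 0.476 × 700.8 → ξ₁ = 166.8 lbmol/h.
R balance: n_R = 0 + 1ξ₁ − 1ξ₂ = 19.4 → ξ₂ = (1·166.8 − 19.4)/1 = 147.4 lbmol/h.
Outlet amounts (n = n₀ + Σ ν·ξ):
  V: 700.8 − 2(166.8) = 367.2
  R: 0 + 1(166.8) − 1(147.4) = 19.4
  U: 0 + 1(147.4) = 147.4
Total out = 534 lbmol/h; y_U = 147.4 / 534 = 0.276.

0.276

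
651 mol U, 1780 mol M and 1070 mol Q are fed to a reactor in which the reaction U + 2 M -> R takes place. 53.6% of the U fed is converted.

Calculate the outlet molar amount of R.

U reacted = 0.536 × 651 = 348.9 mol; ν_U = −1, so ξ = 348.9/1 = 348.9 mol.
Outlet amounts (n = n₀ + ν ξ):
  U: 651 − 1(348.9) = 302.1
  M: 1780 − 2(348.9) = 1082
  R: 0 + 1(348.9) = 348.9
  Q: 1070 (inert)

349 mol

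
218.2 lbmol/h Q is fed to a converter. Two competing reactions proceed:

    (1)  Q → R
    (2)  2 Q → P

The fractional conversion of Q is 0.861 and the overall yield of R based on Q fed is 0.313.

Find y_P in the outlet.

Yield of R: 1ξ₁ / 218.2 = 0.313 → ξ₁ = 68.3 lbmol/h.
Conversion of Q: 1ξ₁ + 2ξ₂ = 0.861 × 218.2 = 187.9 → ξ₂ = 59.79 lbmol/h.
Outlet amounts (n = n₀ + Σ ν·ξ):
  Q: 218.2 − 1(68.3) − 2(59.79) = 30.33
  R: 0 + 1(68.3) = 68.3
  P: 0 + 1(59.79) = 59.79
Total out = 158.4 lbmol/h; y_P = 59.79 / 158.4 = 0.3774.

0.377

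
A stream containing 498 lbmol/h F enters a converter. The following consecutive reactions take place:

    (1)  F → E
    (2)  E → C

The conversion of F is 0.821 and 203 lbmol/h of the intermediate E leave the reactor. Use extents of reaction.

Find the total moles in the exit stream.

498 lbmol/h

Conversion of F: F consumed = 1ξ₁ = 0.821 × 498 → ξ₁ = 408.9 lbmol/h.
E balance: n_E = 0 + 1ξ₁ − 1ξ₂ = 203 → ξ₂ = (1·408.9 − 203)/1 = 205.9 lbmol/h.
Outlet amounts (n = n₀ + Σ ν·ξ):
  F: 498 − 1(408.9) = 89.14
  E: 0 + 1(408.9) − 1(205.9) = 203
  C: 0 + 1(205.9) = 205.9
Total out = 89.14 + 203 + 205.9 = 498 lbmol/h.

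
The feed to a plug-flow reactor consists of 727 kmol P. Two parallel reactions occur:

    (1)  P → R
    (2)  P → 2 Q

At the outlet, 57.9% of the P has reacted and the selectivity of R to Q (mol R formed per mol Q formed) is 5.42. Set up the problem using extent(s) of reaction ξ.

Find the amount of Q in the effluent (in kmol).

71.1 kmol

Conversion of P: P consumed = 0.579 × 727 = 420.9 kmol = 1ξ₁ + 1ξ₂.
Selectivity: 1ξ₁ / (2ξ₂) = 5.42 → ξ₁ = 10.84 ξ₂.
Substitute: (1·10.84 + 1) ξ₂ = 420.9 → ξ₂ = 35.55 kmol, ξ₁ = 385.4 kmol.
Outlet amounts (n = n₀ + Σ ν·ξ):
  P: 727 − 1(385.4) − 1(35.55) = 306.1
  R: 0 + 1(385.4) = 385.4
  Q: 0 + 2(35.55) = 71.1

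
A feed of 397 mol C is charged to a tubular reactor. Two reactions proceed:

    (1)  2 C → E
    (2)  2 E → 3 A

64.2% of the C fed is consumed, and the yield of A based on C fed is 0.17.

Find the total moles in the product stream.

292 mol

Conversion of C: C consumed = 2ξ₁ = 0.642 × 397 → ξ₁ = 127.4 mol.
Yield of A: 3ξ₂ / 397 = 0.17 → ξ₂ = 22.5 mol.
Outlet amounts (n = n₀ + Σ ν·ξ):
  C: 397 − 2(127.4) = 142.1
  E: 0 + 1(127.4) − 2(22.5) = 82.44
  A: 0 + 3(22.5) = 67.49
Total out = 142.1 + 82.44 + 67.49 = 292.1 mol.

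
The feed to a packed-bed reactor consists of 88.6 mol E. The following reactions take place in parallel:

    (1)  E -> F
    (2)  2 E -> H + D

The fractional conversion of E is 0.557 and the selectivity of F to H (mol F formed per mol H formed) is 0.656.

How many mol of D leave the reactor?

Conversion of E: E consumed = 0.557 × 88.6 = 49.35 mol = 1ξ₁ + 2ξ₂.
Selectivity: 1ξ₁ / (1ξ₂) = 0.656 → ξ₁ = 0.656 ξ₂.
Substitute: (1·0.656 + 2) ξ₂ = 49.35 → ξ₂ = 18.58 mol, ξ₁ = 12.19 mol.
Outlet amounts (n = n₀ + Σ ν·ξ):
  E: 88.6 − 1(12.19) − 2(18.58) = 39.25
  F: 0 + 1(12.19) = 12.19
  H: 0 + 1(18.58) = 18.58
  D: 0 + 1(18.58) = 18.58

18.6 mol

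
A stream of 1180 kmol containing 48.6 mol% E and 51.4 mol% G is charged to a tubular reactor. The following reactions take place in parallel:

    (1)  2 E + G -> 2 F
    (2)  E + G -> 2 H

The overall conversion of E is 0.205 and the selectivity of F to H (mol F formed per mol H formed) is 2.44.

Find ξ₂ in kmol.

Conversion of E: E consumed = 0.205 × 573.5 = 117.6 kmol = 2ξ₁ + 1ξ₂.
Selectivity: 2ξ₁ / (2ξ₂) = 2.44 → ξ₁ = 2.44 ξ₂.
Substitute: (2·2.44 + 1) ξ₂ = 117.6 → ξ₂ = 19.99 kmol, ξ₁ = 48.78 kmol.
Outlet amounts (n = n₀ + Σ ν·ξ):
  E: 573.5 − 2(48.78) − 1(19.99) = 455.9
  G: 606.5 − 1(48.78) − 1(19.99) = 537.7
  F: 0 + 2(48.78) = 97.57
  H: 0 + 2(19.99) = 39.99

ξ₂ = 20 kmol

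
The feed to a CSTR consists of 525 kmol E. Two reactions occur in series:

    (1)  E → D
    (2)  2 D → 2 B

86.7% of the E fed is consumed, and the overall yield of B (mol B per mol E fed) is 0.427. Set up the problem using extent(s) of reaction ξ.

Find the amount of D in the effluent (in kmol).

231 kmol

Conversion of E: E consumed = 1ξ₁ = 0.867 × 525 → ξ₁ = 455.2 kmol.
Yield of B: 2ξ₂ / 525 = 0.427 → ξ₂ = 112.1 kmol.
Outlet amounts (n = n₀ + Σ ν·ξ):
  E: 525 − 1(455.2) = 69.82
  D: 0 + 1(455.2) − 2(112.1) = 231
  B: 0 + 2(112.1) = 224.2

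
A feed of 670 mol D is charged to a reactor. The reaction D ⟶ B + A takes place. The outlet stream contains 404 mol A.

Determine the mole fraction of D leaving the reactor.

0.248

For A: n = n₀ + 1ξ → 404 = 0 + 1ξ, giving ξ = 404 mol.
Outlet amounts (n = n₀ + ν ξ):
  D: 670 − 1(404) = 266
  B: 0 + 1(404) = 404
  A: 0 + 1(404) = 404
Total out = 1074 mol; y_D = 266 / 1074 = 0.2477.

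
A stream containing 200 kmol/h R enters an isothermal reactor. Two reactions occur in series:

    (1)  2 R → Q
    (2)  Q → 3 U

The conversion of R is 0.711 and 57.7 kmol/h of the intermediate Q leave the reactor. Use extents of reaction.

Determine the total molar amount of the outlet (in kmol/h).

156 kmol/h

Conversion of R: R consumed = 2ξ₁ = 0.711 × 200 → ξ₁ = 71.1 kmol/h.
Q balance: n_Q = 0 + 1ξ₁ − 1ξ₂ = 57.7 → ξ₂ = (1·71.1 − 57.7)/1 = 13.4 kmol/h.
Outlet amounts (n = n₀ + Σ ν·ξ):
  R: 200 − 2(71.1) = 57.8
  Q: 0 + 1(71.1) − 1(13.4) = 57.7
  U: 0 + 3(13.4) = 40.2
Total out = 57.8 + 57.7 + 40.2 = 155.7 kmol/h.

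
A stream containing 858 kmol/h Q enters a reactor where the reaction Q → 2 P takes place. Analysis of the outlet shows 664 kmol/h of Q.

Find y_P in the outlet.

0.369

For Q: n = n₀ − 1ξ → 664 = 858 − 1ξ, giving ξ = 194 kmol/h.
Outlet amounts (n = n₀ + ν ξ):
  Q: 858 − 1(194) = 664
  P: 0 + 2(194) = 388
Total out = 1052 kmol/h; y_P = 388 / 1052 = 0.3688.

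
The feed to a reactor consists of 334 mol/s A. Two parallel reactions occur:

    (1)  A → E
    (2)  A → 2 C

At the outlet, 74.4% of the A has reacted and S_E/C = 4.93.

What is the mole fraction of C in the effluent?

0.128

Conversion of A: A consumed = 0.744 × 334 = 248.5 mol/s = 1ξ₁ + 1ξ₂.
Selectivity: 1ξ₁ / (2ξ₂) = 4.93 → ξ₁ = 9.86 ξ₂.
Substitute: (1·9.86 + 1) ξ₂ = 248.5 → ξ₂ = 22.88 mol/s, ξ₁ = 225.6 mol/s.
Outlet amounts (n = n₀ + Σ ν·ξ):
  A: 334 − 1(225.6) − 1(22.88) = 85.5
  E: 0 + 1(225.6) = 225.6
  C: 0 + 2(22.88) = 45.76
Total out = 356.9 mol/s; y_C = 45.76 / 356.9 = 0.1282.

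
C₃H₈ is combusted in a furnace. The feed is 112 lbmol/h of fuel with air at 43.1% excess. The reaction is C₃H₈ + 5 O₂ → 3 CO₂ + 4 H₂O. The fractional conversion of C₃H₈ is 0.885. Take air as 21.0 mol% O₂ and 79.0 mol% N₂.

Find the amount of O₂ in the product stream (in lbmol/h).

Stoichiometric O₂ = 5 × 112 = 560 lbmol/h; O₂ fed = 560 × 1.431 = 801.4 lbmol/h.
N₂ fed = 801.4 × 79/21 = 3015 lbmol/h.
Fuel reacted = 0.885 × 112 → ξ = 99.12 lbmol/h.
Outlet (n = n₀ + ν ξ):
  C₃H₈: 112 − 1(99.12) = 12.88
  O₂: 801.4 − 5(99.12) = 305.8
  N₂: 3015 (inert)
  CO₂: 0 + 3(99.12) = 297.4
  H₂O: 0 + 4(99.12) = 396.5

306 lbmol/h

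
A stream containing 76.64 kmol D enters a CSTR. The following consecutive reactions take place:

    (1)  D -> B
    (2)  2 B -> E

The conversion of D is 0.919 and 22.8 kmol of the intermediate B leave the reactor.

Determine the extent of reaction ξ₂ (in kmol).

ξ₂ = 23.8 kmol

Conversion of D: D consumed = 1ξ₁ = 0.919 × 76.64 → ξ₁ = 70.43 kmol.
B balance: n_B = 0 + 1ξ₁ − 2ξ₂ = 22.8 → ξ₂ = (1·70.43 − 22.8)/2 = 23.82 kmol.
Outlet amounts (n = n₀ + Σ ν·ξ):
  D: 76.64 − 1(70.43) = 6.208
  B: 0 + 1(70.43) − 2(23.82) = 22.8
  E: 0 + 1(23.82) = 23.82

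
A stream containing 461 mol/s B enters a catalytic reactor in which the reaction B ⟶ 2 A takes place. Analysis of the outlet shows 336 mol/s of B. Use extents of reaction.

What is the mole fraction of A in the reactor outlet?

0.427

For B: n = n₀ − 1ξ → 336 = 461 − 1ξ, giving ξ = 125 mol/s.
Outlet amounts (n = n₀ + ν ξ):
  B: 461 − 1(125) = 336
  A: 0 + 2(125) = 250
Total out = 586 mol/s; y_A = 250 / 586 = 0.4266.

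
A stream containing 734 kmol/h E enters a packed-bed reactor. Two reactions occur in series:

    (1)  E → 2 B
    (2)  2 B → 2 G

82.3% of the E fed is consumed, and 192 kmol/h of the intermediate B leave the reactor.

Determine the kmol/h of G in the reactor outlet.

1020 kmol/h

Conversion of E: E consumed = 1ξ₁ = 0.823 × 734 → ξ₁ = 604.1 kmol/h.
B balance: n_B = 0 + 2ξ₁ − 2ξ₂ = 192 → ξ₂ = (2·604.1 − 192)/2 = 508.1 kmol/h.
Outlet amounts (n = n₀ + Σ ν·ξ):
  E: 734 − 1(604.1) = 129.9
  B: 0 + 2(604.1) − 2(508.1) = 192
  G: 0 + 2(508.1) = 1016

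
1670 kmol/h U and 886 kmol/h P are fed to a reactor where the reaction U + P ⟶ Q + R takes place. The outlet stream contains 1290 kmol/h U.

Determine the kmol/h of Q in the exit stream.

380 kmol/h

For U: n = n₀ − 1ξ → 1290 = 1670 − 1ξ, giving ξ = 380 kmol/h.
Outlet amounts (n = n₀ + ν ξ):
  U: 1670 − 1(380) = 1290
  P: 886 − 1(380) = 506
  Q: 0 + 1(380) = 380
  R: 0 + 1(380) = 380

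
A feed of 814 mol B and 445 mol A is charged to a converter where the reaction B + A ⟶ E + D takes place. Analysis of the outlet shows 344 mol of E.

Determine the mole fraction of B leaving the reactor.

For E: n = n₀ + 1ξ → 344 = 0 + 1ξ, giving ξ = 344 mol.
Outlet amounts (n = n₀ + ν ξ):
  B: 814 − 1(344) = 470
  A: 445 − 1(344) = 101
  E: 0 + 1(344) = 344
  D: 0 + 1(344) = 344
Total out = 1259 mol; y_B = 470 / 1259 = 0.3733.

0.373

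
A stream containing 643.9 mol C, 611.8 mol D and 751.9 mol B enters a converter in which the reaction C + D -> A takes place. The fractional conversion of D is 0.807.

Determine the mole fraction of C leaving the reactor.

D reacted = 0.807 × 611.8 = 493.7 mol; ν_D = −1, so ξ = 493.7/1 = 493.7 mol.
Outlet amounts (n = n₀ + ν ξ):
  C: 643.9 − 1(493.7) = 150.2
  D: 611.8 − 1(493.7) = 118.1
  A: 0 + 1(493.7) = 493.7
  B: 751.9 (inert)
Total out = 1514 mol; y_C = 150.2 / 1514 = 0.0992.

0.0992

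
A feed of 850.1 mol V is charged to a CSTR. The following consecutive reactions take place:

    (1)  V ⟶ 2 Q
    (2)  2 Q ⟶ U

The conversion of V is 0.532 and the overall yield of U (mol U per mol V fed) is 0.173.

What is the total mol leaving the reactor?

Conversion of V: V consumed = 1ξ₁ = 0.532 × 850.1 → ξ₁ = 452.3 mol.
Yield of U: 1ξ₂ / 850.1 = 0.173 → ξ₂ = 147.1 mol.
Outlet amounts (n = n₀ + Σ ν·ξ):
  V: 850.1 − 1(452.3) = 397.8
  Q: 0 + 2(452.3) − 2(147.1) = 610.4
  U: 0 + 1(147.1) = 147.1
Total out = 397.8 + 610.4 + 147.1 = 1155 mol.

1160 mol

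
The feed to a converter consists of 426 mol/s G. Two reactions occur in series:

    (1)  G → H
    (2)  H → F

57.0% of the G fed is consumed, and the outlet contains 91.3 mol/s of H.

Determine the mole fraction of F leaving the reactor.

Conversion of G: G consumed = 1ξ₁ = 0.57 × 426 → ξ₁ = 242.8 mol/s.
H balance: n_H = 0 + 1ξ₁ − 1ξ₂ = 91.3 → ξ₂ = (1·242.8 − 91.3)/1 = 151.5 mol/s.
Outlet amounts (n = n₀ + Σ ν·ξ):
  G: 426 − 1(242.8) = 183.2
  H: 0 + 1(242.8) − 1(151.5) = 91.3
  F: 0 + 1(151.5) = 151.5
Total out = 426 mol/s; y_F = 151.5 / 426 = 0.3557.

0.356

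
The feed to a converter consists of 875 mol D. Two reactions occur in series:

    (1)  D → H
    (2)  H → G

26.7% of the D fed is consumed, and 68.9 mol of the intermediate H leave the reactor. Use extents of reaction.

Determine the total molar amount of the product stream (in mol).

Conversion of D: D consumed = 1ξ₁ = 0.267 × 875 → ξ₁ = 233.6 mol.
H balance: n_H = 0 + 1ξ₁ − 1ξ₂ = 68.9 → ξ₂ = (1·233.6 − 68.9)/1 = 164.7 mol.
Outlet amounts (n = n₀ + Σ ν·ξ):
  D: 875 − 1(233.6) = 641.4
  H: 0 + 1(233.6) − 1(164.7) = 68.9
  G: 0 + 1(164.7) = 164.7
Total out = 641.4 + 68.9 + 164.7 = 875 mol.

875 mol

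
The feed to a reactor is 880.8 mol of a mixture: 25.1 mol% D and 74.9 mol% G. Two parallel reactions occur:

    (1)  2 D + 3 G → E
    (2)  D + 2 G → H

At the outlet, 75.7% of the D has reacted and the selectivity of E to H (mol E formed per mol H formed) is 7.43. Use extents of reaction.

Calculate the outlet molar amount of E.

78.4 mol

Conversion of D: D consumed = 0.757 × 221.1 = 167.4 mol = 2ξ₁ + 1ξ₂.
Selectivity: 1ξ₁ / (1ξ₂) = 7.43 → ξ₁ = 7.43 ξ₂.
Substitute: (2·7.43 + 1) ξ₂ = 167.4 → ξ₂ = 10.55 mol, ξ₁ = 78.4 mol.
Outlet amounts (n = n₀ + Σ ν·ξ):
  D: 221.1 − 2(78.4) − 1(10.55) = 53.72
  G: 659.7 − 3(78.4) − 2(10.55) = 403.4
  E: 0 + 1(78.4) = 78.4
  H: 0 + 1(10.55) = 10.55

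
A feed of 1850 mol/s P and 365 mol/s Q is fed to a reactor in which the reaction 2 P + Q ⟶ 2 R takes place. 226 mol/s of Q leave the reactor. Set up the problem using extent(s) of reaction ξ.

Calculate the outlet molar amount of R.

For Q: n = n₀ − 1ξ → 226 = 365 − 1ξ, giving ξ = 139 mol/s.
Outlet amounts (n = n₀ + ν ξ):
  P: 1850 − 2(139) = 1572
  Q: 365 − 1(139) = 226
  R: 0 + 2(139) = 278

278 mol/s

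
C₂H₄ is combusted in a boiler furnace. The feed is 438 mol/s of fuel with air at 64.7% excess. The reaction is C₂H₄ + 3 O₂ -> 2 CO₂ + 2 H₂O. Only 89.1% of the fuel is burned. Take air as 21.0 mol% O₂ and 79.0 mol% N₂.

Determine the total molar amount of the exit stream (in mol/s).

10700 mol/s

Stoichiometric O₂ = 3 × 438 = 1314 mol/s; O₂ fed = 1314 × 1.647 = 2164 mol/s.
N₂ fed = 2164 × 79/21 = 8141 mol/s.
Fuel reacted = 0.891 × 438 → ξ = 390.3 mol/s.
Outlet (n = n₀ + ν ξ):
  C₂H₄: 438 − 1(390.3) = 47.74
  O₂: 2164 − 3(390.3) = 993.4
  N₂: 8141 (inert)
  CO₂: 0 + 2(390.3) = 780.5
  H₂O: 0 + 2(390.3) = 780.5
Total out = 47.74 + 993.4 + 8141 + 780.5 + 780.5 = 10740 mol/s.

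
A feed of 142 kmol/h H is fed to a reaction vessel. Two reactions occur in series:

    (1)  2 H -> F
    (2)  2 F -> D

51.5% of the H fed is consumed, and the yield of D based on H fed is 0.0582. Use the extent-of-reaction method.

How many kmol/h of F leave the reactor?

20 kmol/h

Conversion of H: H consumed = 2ξ₁ = 0.515 × 142 → ξ₁ = 36.56 kmol/h.
Yield of D: 1ξ₂ / 142 = 0.0582 → ξ₂ = 8.264 kmol/h.
Outlet amounts (n = n₀ + Σ ν·ξ):
  H: 142 − 2(36.56) = 68.87
  F: 0 + 1(36.56) − 2(8.264) = 20.04
  D: 0 + 1(8.264) = 8.264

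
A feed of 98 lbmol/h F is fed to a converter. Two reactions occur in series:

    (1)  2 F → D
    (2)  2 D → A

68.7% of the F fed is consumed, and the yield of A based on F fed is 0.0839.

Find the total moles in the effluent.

56.1 lbmol/h

Conversion of F: F consumed = 2ξ₁ = 0.687 × 98 → ξ₁ = 33.66 lbmol/h.
Yield of A: 1ξ₂ / 98 = 0.0839 → ξ₂ = 8.222 lbmol/h.
Outlet amounts (n = n₀ + Σ ν·ξ):
  F: 98 − 2(33.66) = 30.67
  D: 0 + 1(33.66) − 2(8.222) = 17.22
  A: 0 + 1(8.222) = 8.222
Total out = 30.67 + 17.22 + 8.222 = 56.11 lbmol/h.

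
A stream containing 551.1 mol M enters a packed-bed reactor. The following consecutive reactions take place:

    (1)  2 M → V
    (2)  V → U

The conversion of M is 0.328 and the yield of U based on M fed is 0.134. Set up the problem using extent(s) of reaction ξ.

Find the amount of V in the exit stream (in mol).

16.5 mol

Conversion of M: M consumed = 2ξ₁ = 0.328 × 551.1 → ξ₁ = 90.38 mol.
Yield of U: 1ξ₂ / 551.1 = 0.134 → ξ₂ = 73.85 mol.
Outlet amounts (n = n₀ + Σ ν·ξ):
  M: 551.1 − 2(90.38) = 370.3
  V: 0 + 1(90.38) − 1(73.85) = 16.53
  U: 0 + 1(73.85) = 73.85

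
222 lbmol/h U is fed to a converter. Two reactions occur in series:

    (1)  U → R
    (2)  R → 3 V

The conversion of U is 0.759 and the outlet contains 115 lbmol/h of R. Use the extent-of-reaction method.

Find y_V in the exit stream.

0.488

Conversion of U: U consumed = 1ξ₁ = 0.759 × 222 → ξ₁ = 168.5 lbmol/h.
R balance: n_R = 0 + 1ξ₁ − 1ξ₂ = 115 → ξ₂ = (1·168.5 − 115)/1 = 53.5 lbmol/h.
Outlet amounts (n = n₀ + Σ ν·ξ):
  U: 222 − 1(168.5) = 53.5
  R: 0 + 1(168.5) − 1(53.5) = 115
  V: 0 + 3(53.5) = 160.5
Total out = 329 lbmol/h; y_V = 160.5 / 329 = 0.4878.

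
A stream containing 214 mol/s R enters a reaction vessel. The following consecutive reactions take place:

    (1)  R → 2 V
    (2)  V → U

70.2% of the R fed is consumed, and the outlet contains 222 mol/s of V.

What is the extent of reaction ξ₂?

ξ₂ = 78.5 mol/s

Conversion of R: R consumed = 1ξ₁ = 0.702 × 214 → ξ₁ = 150.2 mol/s.
V balance: n_V = 0 + 2ξ₁ − 1ξ₂ = 222 → ξ₂ = (2·150.2 − 222)/1 = 78.46 mol/s.
Outlet amounts (n = n₀ + Σ ν·ξ):
  R: 214 − 1(150.2) = 63.77
  V: 0 + 2(150.2) − 1(78.46) = 222
  U: 0 + 1(78.46) = 78.46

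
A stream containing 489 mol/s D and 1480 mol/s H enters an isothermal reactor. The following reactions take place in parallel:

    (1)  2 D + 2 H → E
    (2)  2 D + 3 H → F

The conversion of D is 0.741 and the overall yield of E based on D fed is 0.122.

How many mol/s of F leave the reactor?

Yield of E: 1ξ₁ / 489 = 0.122 → ξ₁ = 59.66 mol/s.
Conversion of D: 2ξ₁ + 2ξ₂ = 0.741 × 489 = 362.3 → ξ₂ = 121.5 mol/s.
Outlet amounts (n = n₀ + Σ ν·ξ):
  D: 489 − 2(59.66) − 2(121.5) = 126.7
  H: 1480 − 2(59.66) − 3(121.5) = 996.1
  E: 0 + 1(59.66) = 59.66
  F: 0 + 1(121.5) = 121.5

122 mol/s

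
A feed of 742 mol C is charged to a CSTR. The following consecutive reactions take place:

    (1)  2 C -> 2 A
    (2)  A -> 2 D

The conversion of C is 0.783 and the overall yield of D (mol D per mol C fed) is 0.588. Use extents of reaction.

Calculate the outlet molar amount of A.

Conversion of C: C consumed = 2ξ₁ = 0.783 × 742 → ξ₁ = 290.5 mol.
Yield of D: 2ξ₂ / 742 = 0.588 → ξ₂ = 218.1 mol.
Outlet amounts (n = n₀ + Σ ν·ξ):
  C: 742 − 2(290.5) = 161
  A: 0 + 2(290.5) − 1(218.1) = 362.8
  D: 0 + 2(218.1) = 436.3

363 mol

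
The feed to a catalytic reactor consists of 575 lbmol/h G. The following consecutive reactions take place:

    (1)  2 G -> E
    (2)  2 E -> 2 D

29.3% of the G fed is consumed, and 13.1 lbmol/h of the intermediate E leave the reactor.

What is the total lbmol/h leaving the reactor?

491 lbmol/h

Conversion of G: G consumed = 2ξ₁ = 0.293 × 575 → ξ₁ = 84.24 lbmol/h.
E balance: n_E = 0 + 1ξ₁ − 2ξ₂ = 13.1 → ξ₂ = (1·84.24 − 13.1)/2 = 35.57 lbmol/h.
Outlet amounts (n = n₀ + Σ ν·ξ):
  G: 575 − 2(84.24) = 406.5
  E: 0 + 1(84.24) − 2(35.57) = 13.1
  D: 0 + 2(35.57) = 71.14
Total out = 406.5 + 13.1 + 71.14 = 490.8 lbmol/h.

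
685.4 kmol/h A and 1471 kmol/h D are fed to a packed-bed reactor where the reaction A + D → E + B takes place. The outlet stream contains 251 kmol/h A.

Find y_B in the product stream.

0.201

For A: n = n₀ − 1ξ → 251 = 685.4 − 1ξ, giving ξ = 434.4 kmol/h.
Outlet amounts (n = n₀ + ν ξ):
  A: 685.4 − 1(434.4) = 251
  D: 1471 − 1(434.4) = 1037
  E: 0 + 1(434.4) = 434.4
  B: 0 + 1(434.4) = 434.4
Total out = 2156 kmol/h; y_B = 434.4 / 2156 = 0.2014.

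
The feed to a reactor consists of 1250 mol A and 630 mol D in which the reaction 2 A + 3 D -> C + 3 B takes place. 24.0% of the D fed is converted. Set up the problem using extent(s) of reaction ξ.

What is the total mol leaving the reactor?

D reacted = 0.24 × 630 = 151.2 mol; ν_D = −3, so ξ = 151.2/3 = 50.4 mol.
Outlet amounts (n = n₀ + ν ξ):
  A: 1250 − 2(50.4) = 1149
  D: 630 − 3(50.4) = 478.8
  C: 0 + 1(50.4) = 50.4
  B: 0 + 3(50.4) = 151.2
Total out = 1149 + 478.8 + 50.4 + 151.2 = 1830 mol.

1830 mol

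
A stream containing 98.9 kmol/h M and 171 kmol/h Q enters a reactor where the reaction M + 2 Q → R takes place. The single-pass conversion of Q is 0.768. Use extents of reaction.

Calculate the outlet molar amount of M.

Q reacted = 0.768 × 171 = 131.3 kmol/h; ν_Q = −2, so ξ = 131.3/2 = 65.66 kmol/h.
Outlet amounts (n = n₀ + ν ξ):
  M: 98.9 − 1(65.66) = 33.24
  Q: 171 − 2(65.66) = 39.67
  R: 0 + 1(65.66) = 65.66

33.2 kmol/h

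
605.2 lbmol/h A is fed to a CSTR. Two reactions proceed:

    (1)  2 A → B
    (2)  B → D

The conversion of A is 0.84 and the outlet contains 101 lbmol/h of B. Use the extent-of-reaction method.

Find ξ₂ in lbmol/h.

ξ₂ = 153 lbmol/h

Conversion of A: A consumed = 2ξ₁ = 0.84 × 605.2 → ξ₁ = 254.2 lbmol/h.
B balance: n_B = 0 + 1ξ₁ − 1ξ₂ = 101 → ξ₂ = (1·254.2 − 101)/1 = 153.2 lbmol/h.
Outlet amounts (n = n₀ + Σ ν·ξ):
  A: 605.2 − 2(254.2) = 96.83
  B: 0 + 1(254.2) − 1(153.2) = 101
  D: 0 + 1(153.2) = 153.2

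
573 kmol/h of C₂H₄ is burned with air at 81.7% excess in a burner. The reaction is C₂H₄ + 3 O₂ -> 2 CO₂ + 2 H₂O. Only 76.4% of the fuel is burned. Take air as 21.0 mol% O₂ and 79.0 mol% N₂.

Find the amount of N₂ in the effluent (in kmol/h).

Stoichiometric O₂ = 3 × 573 = 1719 kmol/h; O₂ fed = 1719 × 1.817 = 3123 kmol/h.
N₂ fed = 3123 × 79/21 = 11750 kmol/h.
Fuel reacted = 0.764 × 573 → ξ = 437.8 kmol/h.
Outlet (n = n₀ + ν ξ):
  C₂H₄: 573 − 1(437.8) = 135.2
  O₂: 3123 − 3(437.8) = 1810
  N₂: 11750 (inert)
  CO₂: 0 + 2(437.8) = 875.5
  H₂O: 0 + 2(437.8) = 875.5

11800 kmol/h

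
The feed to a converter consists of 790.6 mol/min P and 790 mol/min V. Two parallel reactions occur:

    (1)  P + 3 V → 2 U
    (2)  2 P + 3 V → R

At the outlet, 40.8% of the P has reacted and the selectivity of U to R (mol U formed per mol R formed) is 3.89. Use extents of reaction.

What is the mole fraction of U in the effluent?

Conversion of P: P consumed = 0.408 × 790.6 = 322.6 mol/min = 1ξ₁ + 2ξ₂.
Selectivity: 2ξ₁ / (1ξ₂) = 3.89 → ξ₁ = 1.945 ξ₂.
Substitute: (1·1.945 + 2) ξ₂ = 322.6 → ξ₂ = 81.77 mol/min, ξ₁ = 159 mol/min.
Outlet amounts (n = n₀ + Σ ν·ξ):
  P: 790.6 − 1(159) − 2(81.77) = 468
  V: 790 − 3(159) − 3(81.77) = 67.6
  U: 0 + 2(159) = 318.1
  R: 0 + 1(81.77) = 81.77
Total out = 935.5 mol/min; y_U = 318.1 / 935.5 = 0.34.

0.34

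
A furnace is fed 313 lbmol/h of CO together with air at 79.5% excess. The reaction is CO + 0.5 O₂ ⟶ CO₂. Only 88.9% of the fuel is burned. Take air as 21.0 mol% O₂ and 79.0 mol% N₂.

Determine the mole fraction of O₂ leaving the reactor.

Stoichiometric O₂ = 0.5 × 313 = 156.5 lbmol/h; O₂ fed = 156.5 × 1.795 = 280.9 lbmol/h.
N₂ fed = 280.9 × 79/21 = 1057 lbmol/h.
Fuel reacted = 0.889 × 313 → ξ = 278.3 lbmol/h.
Outlet (n = n₀ + ν ξ):
  CO: 313 − 1(278.3) = 34.74
  O₂: 280.9 − 0.5(278.3) = 141.8
  N₂: 1057 (inert)
  CO₂: 0 + 1(278.3) = 278.3
Total out = 1512 lbmol/h; y_O₂ = 141.8 / 1512 = 0.0938.

0.0938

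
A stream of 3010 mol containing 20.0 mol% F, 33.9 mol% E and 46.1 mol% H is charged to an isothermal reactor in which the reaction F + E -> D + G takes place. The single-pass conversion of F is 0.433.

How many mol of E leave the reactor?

760 mol

F reacted = 0.433 × 602 = 260.7 mol; ν_F = −1, so ξ = 260.7/1 = 260.7 mol.
Outlet amounts (n = n₀ + ν ξ):
  F: 602 − 1(260.7) = 341.3
  E: 1020 − 1(260.7) = 759.7
  D: 0 + 1(260.7) = 260.7
  G: 0 + 1(260.7) = 260.7
  H: 1388 (inert)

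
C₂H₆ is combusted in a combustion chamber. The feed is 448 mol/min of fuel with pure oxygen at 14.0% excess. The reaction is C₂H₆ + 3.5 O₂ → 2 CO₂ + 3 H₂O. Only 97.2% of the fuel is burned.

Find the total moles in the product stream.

2450 mol/min

Stoichiometric O₂ = 3.5 × 448 = 1568 mol/min; O₂ fed = 1568 × 1.140 = 1788 mol/min.
Fuel reacted = 0.972 × 448 → ξ = 435.5 mol/min.
Outlet (n = n₀ + ν ξ):
  C₂H₆: 448 − 1(435.5) = 12.54
  O₂: 1788 − 3.5(435.5) = 263.4
  CO₂: 0 + 2(435.5) = 870.9
  H₂O: 0 + 3(435.5) = 1306
Total out = 12.54 + 263.4 + 870.9 + 1306 = 2453 mol/min.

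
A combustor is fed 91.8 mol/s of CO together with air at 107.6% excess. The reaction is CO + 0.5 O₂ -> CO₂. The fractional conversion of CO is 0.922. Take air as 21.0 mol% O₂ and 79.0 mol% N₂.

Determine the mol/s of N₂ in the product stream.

358 mol/s

Stoichiometric O₂ = 0.5 × 91.8 = 45.9 mol/s; O₂ fed = 45.9 × 2.076 = 95.29 mol/s.
N₂ fed = 95.29 × 79/21 = 358.5 mol/s.
Fuel reacted = 0.922 × 91.8 → ξ = 84.64 mol/s.
Outlet (n = n₀ + ν ξ):
  CO: 91.8 − 1(84.64) = 7.16
  O₂: 95.29 − 0.5(84.64) = 52.97
  N₂: 358.5 (inert)
  CO₂: 0 + 1(84.64) = 84.64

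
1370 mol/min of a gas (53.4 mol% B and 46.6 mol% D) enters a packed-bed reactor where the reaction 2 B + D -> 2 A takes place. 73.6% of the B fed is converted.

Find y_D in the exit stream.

0.335

B reacted = 0.736 × 731.6 = 538.4 mol/min; ν_B = −2, so ξ = 538.4/2 = 269.2 mol/min.
Outlet amounts (n = n₀ + ν ξ):
  B: 731.6 − 2(269.2) = 193.1
  D: 638.4 − 1(269.2) = 369.2
  A: 0 + 2(269.2) = 538.4
Total out = 1101 mol/min; y_D = 369.2 / 1101 = 0.3354.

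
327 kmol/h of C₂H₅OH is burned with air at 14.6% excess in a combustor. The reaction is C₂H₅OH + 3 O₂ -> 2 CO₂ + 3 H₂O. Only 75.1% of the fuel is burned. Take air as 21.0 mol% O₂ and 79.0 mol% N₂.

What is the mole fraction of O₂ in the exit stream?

Stoichiometric O₂ = 3 × 327 = 981 kmol/h; O₂ fed = 981 × 1.146 = 1124 kmol/h.
N₂ fed = 1124 × 79/21 = 4229 kmol/h.
Fuel reacted = 0.751 × 327 → ξ = 245.6 kmol/h.
Outlet (n = n₀ + ν ξ):
  C₂H₅OH: 327 − 1(245.6) = 81.42
  O₂: 1124 − 3(245.6) = 387.5
  N₂: 4229 (inert)
  CO₂: 0 + 2(245.6) = 491.2
  H₂O: 0 + 3(245.6) = 736.7
Total out = 5926 kmol/h; y_O₂ = 387.5 / 5926 = 0.06539.

0.0654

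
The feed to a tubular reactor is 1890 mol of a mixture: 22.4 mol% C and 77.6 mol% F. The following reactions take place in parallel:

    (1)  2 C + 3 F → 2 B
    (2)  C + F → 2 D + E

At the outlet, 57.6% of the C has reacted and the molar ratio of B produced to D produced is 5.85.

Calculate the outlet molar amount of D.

Conversion of C: C consumed = 0.576 × 423.4 = 243.9 mol = 2ξ₁ + 1ξ₂.
Selectivity: 2ξ₁ / (2ξ₂) = 5.85 → ξ₁ = 5.85 ξ₂.
Substitute: (2·5.85 + 1) ξ₂ = 243.9 → ξ₂ = 19.2 mol, ξ₁ = 112.3 mol.
Outlet amounts (n = n₀ + Σ ν·ξ):
  C: 423.4 − 2(112.3) − 1(19.2) = 179.5
  F: 1467 − 3(112.3) − 1(19.2) = 1110
  B: 0 + 2(112.3) = 224.7
  D: 0 + 2(19.2) = 38.4
  E: 0 + 1(19.2) = 19.2

38.4 mol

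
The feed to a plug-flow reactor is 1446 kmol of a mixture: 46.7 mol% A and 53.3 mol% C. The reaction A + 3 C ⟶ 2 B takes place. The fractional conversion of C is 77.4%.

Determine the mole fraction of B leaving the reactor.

C reacted = 0.774 × 770.7 = 596.5 kmol; ν_C = −3, so ξ = 596.5/3 = 198.8 kmol.
Outlet amounts (n = n₀ + ν ξ):
  A: 675.3 − 1(198.8) = 476.4
  C: 770.7 − 3(198.8) = 174.2
  B: 0 + 2(198.8) = 397.7
Total out = 1048 kmol; y_B = 397.7 / 1048 = 0.3794.

0.379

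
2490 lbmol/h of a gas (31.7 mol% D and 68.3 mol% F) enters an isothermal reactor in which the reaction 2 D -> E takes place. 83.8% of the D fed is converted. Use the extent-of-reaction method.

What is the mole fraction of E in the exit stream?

0.153

D reacted = 0.838 × 789.3 = 661.5 lbmol/h; ν_D = −2, so ξ = 661.5/2 = 330.7 lbmol/h.
Outlet amounts (n = n₀ + ν ξ):
  D: 789.3 − 2(330.7) = 127.9
  E: 0 + 1(330.7) = 330.7
  F: 1701 (inert)
Total out = 2159 lbmol/h; y_E = 330.7 / 2159 = 0.1532.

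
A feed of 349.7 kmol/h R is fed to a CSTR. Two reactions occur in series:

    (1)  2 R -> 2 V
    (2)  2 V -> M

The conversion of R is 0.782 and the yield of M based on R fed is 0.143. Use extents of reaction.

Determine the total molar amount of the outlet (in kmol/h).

Conversion of R: R consumed = 2ξ₁ = 0.782 × 349.7 → ξ₁ = 136.7 kmol/h.
Yield of M: 1ξ₂ / 349.7 = 0.143 → ξ₂ = 50.01 kmol/h.
Outlet amounts (n = n₀ + Σ ν·ξ):
  R: 349.7 − 2(136.7) = 76.23
  V: 0 + 2(136.7) − 2(50.01) = 173.5
  M: 0 + 1(50.01) = 50.01
Total out = 76.23 + 173.5 + 50.01 = 299.7 kmol/h.

300 kmol/h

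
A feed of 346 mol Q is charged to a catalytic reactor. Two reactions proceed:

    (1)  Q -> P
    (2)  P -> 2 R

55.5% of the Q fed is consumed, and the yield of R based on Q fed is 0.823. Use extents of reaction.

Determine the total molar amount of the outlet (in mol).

488 mol

Conversion of Q: Q consumed = 1ξ₁ = 0.555 × 346 → ξ₁ = 192 mol.
Yield of R: 2ξ₂ / 346 = 0.823 → ξ₂ = 142.4 mol.
Outlet amounts (n = n₀ + Σ ν·ξ):
  Q: 346 − 1(192) = 154
  P: 0 + 1(192) − 1(142.4) = 49.65
  R: 0 + 2(142.4) = 284.8
Total out = 154 + 49.65 + 284.8 = 488.4 mol.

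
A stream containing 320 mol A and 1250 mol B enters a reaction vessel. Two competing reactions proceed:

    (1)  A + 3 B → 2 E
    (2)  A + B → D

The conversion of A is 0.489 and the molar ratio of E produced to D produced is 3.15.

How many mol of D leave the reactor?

Conversion of A: A consumed = 0.489 × 320 = 156.5 mol = 1ξ₁ + 1ξ₂.
Selectivity: 2ξ₁ / (1ξ₂) = 3.15 → ξ₁ = 1.575 ξ₂.
Substitute: (1·1.575 + 1) ξ₂ = 156.5 → ξ₂ = 60.77 mol, ξ₁ = 95.71 mol.
Outlet amounts (n = n₀ + Σ ν·ξ):
  A: 320 − 1(95.71) − 1(60.77) = 163.5
  B: 1250 − 3(95.71) − 1(60.77) = 902.1
  E: 0 + 2(95.71) = 191.4
  D: 0 + 1(60.77) = 60.77

60.8 mol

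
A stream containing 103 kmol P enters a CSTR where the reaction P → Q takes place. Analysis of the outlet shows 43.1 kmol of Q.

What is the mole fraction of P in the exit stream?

For Q: n = n₀ + 1ξ → 43.1 = 0 + 1ξ, giving ξ = 43.1 kmol.
Outlet amounts (n = n₀ + ν ξ):
  P: 103 − 1(43.1) = 59.9
  Q: 0 + 1(43.1) = 43.1
Total out = 103 kmol; y_P = 59.9 / 103 = 0.5816.

0.582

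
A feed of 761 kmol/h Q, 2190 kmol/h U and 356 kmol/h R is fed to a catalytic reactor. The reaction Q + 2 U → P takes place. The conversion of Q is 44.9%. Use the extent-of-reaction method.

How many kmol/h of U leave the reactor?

Q reacted = 0.449 × 761 = 341.7 kmol/h; ν_Q = −1, so ξ = 341.7/1 = 341.7 kmol/h.
Outlet amounts (n = n₀ + ν ξ):
  Q: 761 − 1(341.7) = 419.3
  U: 2190 − 2(341.7) = 1507
  P: 0 + 1(341.7) = 341.7
  R: 356 (inert)

1510 kmol/h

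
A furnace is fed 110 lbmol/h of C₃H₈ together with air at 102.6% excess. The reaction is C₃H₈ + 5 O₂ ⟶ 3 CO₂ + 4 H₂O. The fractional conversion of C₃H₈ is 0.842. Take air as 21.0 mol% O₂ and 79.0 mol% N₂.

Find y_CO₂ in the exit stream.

0.0504

Stoichiometric O₂ = 5 × 110 = 550 lbmol/h; O₂ fed = 550 × 2.026 = 1114 lbmol/h.
N₂ fed = 1114 × 79/21 = 4192 lbmol/h.
Fuel reacted = 0.842 × 110 → ξ = 92.62 lbmol/h.
Outlet (n = n₀ + ν ξ):
  C₃H₈: 110 − 1(92.62) = 17.38
  O₂: 1114 − 5(92.62) = 651.2
  N₂: 4192 (inert)
  CO₂: 0 + 3(92.62) = 277.9
  H₂O: 0 + 4(92.62) = 370.5
Total out = 5509 lbmol/h; y_CO₂ = 277.9 / 5509 = 0.05044.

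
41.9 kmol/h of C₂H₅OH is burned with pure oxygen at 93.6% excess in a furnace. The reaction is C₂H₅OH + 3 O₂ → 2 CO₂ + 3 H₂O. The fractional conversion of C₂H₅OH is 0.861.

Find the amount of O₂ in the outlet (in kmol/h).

Stoichiometric O₂ = 3 × 41.9 = 125.7 kmol/h; O₂ fed = 125.7 × 1.936 = 243.4 kmol/h.
Fuel reacted = 0.861 × 41.9 → ξ = 36.08 kmol/h.
Outlet (n = n₀ + ν ξ):
  C₂H₅OH: 41.9 − 1(36.08) = 5.824
  O₂: 243.4 − 3(36.08) = 135.1
  CO₂: 0 + 2(36.08) = 72.15
  H₂O: 0 + 3(36.08) = 108.2

135 kmol/h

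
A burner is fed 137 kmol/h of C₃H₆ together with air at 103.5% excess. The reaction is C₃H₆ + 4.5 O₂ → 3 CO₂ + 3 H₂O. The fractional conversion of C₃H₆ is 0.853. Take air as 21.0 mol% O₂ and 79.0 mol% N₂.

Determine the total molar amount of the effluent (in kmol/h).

6170 kmol/h

Stoichiometric O₂ = 4.5 × 137 = 616.5 kmol/h; O₂ fed = 616.5 × 2.035 = 1255 kmol/h.
N₂ fed = 1255 × 79/21 = 4720 kmol/h.
Fuel reacted = 0.853 × 137 → ξ = 116.9 kmol/h.
Outlet (n = n₀ + ν ξ):
  C₃H₆: 137 − 1(116.9) = 20.14
  O₂: 1255 − 4.5(116.9) = 728.7
  N₂: 4720 (inert)
  CO₂: 0 + 3(116.9) = 350.6
  H₂O: 0 + 3(116.9) = 350.6
Total out = 20.14 + 728.7 + 4720 + 350.6 + 350.6 = 6170 kmol/h.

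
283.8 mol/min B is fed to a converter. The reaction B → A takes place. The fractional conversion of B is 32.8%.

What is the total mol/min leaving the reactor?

284 mol/min

B reacted = 0.328 × 283.8 = 93.09 mol/min; ν_B = −1, so ξ = 93.09/1 = 93.09 mol/min.
Outlet amounts (n = n₀ + ν ξ):
  B: 283.8 − 1(93.09) = 190.7
  A: 0 + 1(93.09) = 93.09
Total out = 190.7 + 93.09 = 283.8 mol/min.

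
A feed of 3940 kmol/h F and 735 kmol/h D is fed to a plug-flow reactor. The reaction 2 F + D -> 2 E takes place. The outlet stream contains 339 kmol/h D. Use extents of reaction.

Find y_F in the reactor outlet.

For D: n = n₀ − 1ξ → 339 = 735 − 1ξ, giving ξ = 396 kmol/h.
Outlet amounts (n = n₀ + ν ξ):
  F: 3940 − 2(396) = 3148
  D: 735 − 1(396) = 339
  E: 0 + 2(396) = 792
Total out = 4279 kmol/h; y_F = 3148 / 4279 = 0.7357.

0.736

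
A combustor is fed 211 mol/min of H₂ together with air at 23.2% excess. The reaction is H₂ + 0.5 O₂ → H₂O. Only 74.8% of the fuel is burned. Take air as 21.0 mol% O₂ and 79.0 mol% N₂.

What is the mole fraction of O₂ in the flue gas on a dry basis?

Stoichiometric O₂ = 0.5 × 211 = 105.5 mol/min; O₂ fed = 105.5 × 1.232 = 130 mol/min.
N₂ fed = 130 × 79/21 = 489 mol/min.
Fuel reacted = 0.748 × 211 → ξ = 157.8 mol/min.
Outlet (n = n₀ + ν ξ):
  H₂: 211 − 1(157.8) = 53.17
  O₂: 130 − 0.5(157.8) = 51.06
  N₂: 489 (inert)
  H₂O: 0 + 1(157.8) = 157.8
Dry total = 593.2 mol/min; y_O₂ (dry) = 51.06 / 593.2 = 0.08608.

0.0861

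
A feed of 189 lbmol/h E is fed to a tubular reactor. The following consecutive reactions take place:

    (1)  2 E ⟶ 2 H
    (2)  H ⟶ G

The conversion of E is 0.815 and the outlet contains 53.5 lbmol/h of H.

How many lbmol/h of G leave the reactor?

Conversion of E: E consumed = 2ξ₁ = 0.815 × 189 → ξ₁ = 77.02 lbmol/h.
H balance: n_H = 0 + 2ξ₁ − 1ξ₂ = 53.5 → ξ₂ = (2·77.02 − 53.5)/1 = 100.5 lbmol/h.
Outlet amounts (n = n₀ + Σ ν·ξ):
  E: 189 − 2(77.02) = 34.97
  H: 0 + 2(77.02) − 1(100.5) = 53.5
  G: 0 + 1(100.5) = 100.5

101 lbmol/h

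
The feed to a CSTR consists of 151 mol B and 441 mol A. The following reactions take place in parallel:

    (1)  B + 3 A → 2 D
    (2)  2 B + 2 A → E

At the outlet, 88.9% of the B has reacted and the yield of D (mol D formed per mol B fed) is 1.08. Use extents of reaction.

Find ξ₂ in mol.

Yield of D: 2ξ₁ / 151 = 1.08 → ξ₁ = 81.54 mol.
Conversion of B: 1ξ₁ + 2ξ₂ = 0.889 × 151 = 134.2 → ξ₂ = 26.35 mol.
Outlet amounts (n = n₀ + Σ ν·ξ):
  B: 151 − 1(81.54) − 2(26.35) = 16.76
  A: 441 − 3(81.54) − 2(26.35) = 143.7
  D: 0 + 2(81.54) = 163.1
  E: 0 + 1(26.35) = 26.35

ξ₂ = 26.3 mol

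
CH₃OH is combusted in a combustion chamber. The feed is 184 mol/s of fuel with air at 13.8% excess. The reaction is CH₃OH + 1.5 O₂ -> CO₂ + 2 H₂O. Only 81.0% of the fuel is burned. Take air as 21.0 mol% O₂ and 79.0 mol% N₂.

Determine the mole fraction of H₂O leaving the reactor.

0.17

Stoichiometric O₂ = 1.5 × 184 = 276 mol/s; O₂ fed = 276 × 1.138 = 314.1 mol/s.
N₂ fed = 314.1 × 79/21 = 1182 mol/s.
Fuel reacted = 0.81 × 184 → ξ = 149 mol/s.
Outlet (n = n₀ + ν ξ):
  CH₃OH: 184 − 1(149) = 34.96
  O₂: 314.1 − 1.5(149) = 90.53
  N₂: 1182 (inert)
  CO₂: 0 + 1(149) = 149
  H₂O: 0 + 2(149) = 298.1
Total out = 1754 mol/s; y_H₂O = 298.1 / 1754 = 0.1699.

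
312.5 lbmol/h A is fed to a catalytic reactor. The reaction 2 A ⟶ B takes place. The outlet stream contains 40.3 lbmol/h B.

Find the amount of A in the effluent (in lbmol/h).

232 lbmol/h

For B: n = n₀ + 1ξ → 40.3 = 0 + 1ξ, giving ξ = 40.3 lbmol/h.
Outlet amounts (n = n₀ + ν ξ):
  A: 312.5 − 2(40.3) = 231.9
  B: 0 + 1(40.3) = 40.3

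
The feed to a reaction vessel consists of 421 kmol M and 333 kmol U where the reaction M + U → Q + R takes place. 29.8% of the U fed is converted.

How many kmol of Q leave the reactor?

99.2 kmol

U reacted = 0.298 × 333 = 99.23 kmol; ν_U = −1, so ξ = 99.23/1 = 99.23 kmol.
Outlet amounts (n = n₀ + ν ξ):
  M: 421 − 1(99.23) = 321.8
  U: 333 − 1(99.23) = 233.8
  Q: 0 + 1(99.23) = 99.23
  R: 0 + 1(99.23) = 99.23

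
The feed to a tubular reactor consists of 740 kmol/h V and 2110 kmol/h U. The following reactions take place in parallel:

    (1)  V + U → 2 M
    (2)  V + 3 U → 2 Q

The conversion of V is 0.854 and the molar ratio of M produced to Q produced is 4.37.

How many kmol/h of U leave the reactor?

1240 kmol/h

Conversion of V: V consumed = 0.854 × 740 = 632 kmol/h = 1ξ₁ + 1ξ₂.
Selectivity: 2ξ₁ / (2ξ₂) = 4.37 → ξ₁ = 4.37 ξ₂.
Substitute: (1·4.37 + 1) ξ₂ = 632 → ξ₂ = 117.7 kmol/h, ξ₁ = 514.3 kmol/h.
Outlet amounts (n = n₀ + Σ ν·ξ):
  V: 740 − 1(514.3) − 1(117.7) = 108
  U: 2110 − 1(514.3) − 3(117.7) = 1243
  M: 0 + 2(514.3) = 1029
  Q: 0 + 2(117.7) = 235.4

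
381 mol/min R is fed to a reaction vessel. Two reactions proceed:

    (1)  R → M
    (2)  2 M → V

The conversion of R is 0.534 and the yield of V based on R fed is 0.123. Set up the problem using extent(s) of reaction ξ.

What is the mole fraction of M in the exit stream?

Conversion of R: R consumed = 1ξ₁ = 0.534 × 381 → ξ₁ = 203.5 mol/min.
Yield of V: 1ξ₂ / 381 = 0.123 → ξ₂ = 46.86 mol/min.
Outlet amounts (n = n₀ + Σ ν·ξ):
  R: 381 − 1(203.5) = 177.5
  M: 0 + 1(203.5) − 2(46.86) = 109.7
  V: 0 + 1(46.86) = 46.86
Total out = 334.1 mol/min; y_M = 109.7 / 334.1 = 0.3284.

0.328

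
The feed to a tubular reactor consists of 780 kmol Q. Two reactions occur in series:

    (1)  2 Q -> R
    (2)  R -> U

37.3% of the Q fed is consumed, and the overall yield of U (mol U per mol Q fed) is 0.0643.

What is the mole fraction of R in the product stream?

Conversion of Q: Q consumed = 2ξ₁ = 0.373 × 780 → ξ₁ = 145.5 kmol.
Yield of U: 1ξ₂ / 780 = 0.0643 → ξ₂ = 50.15 kmol.
Outlet amounts (n = n₀ + Σ ν·ξ):
  Q: 780 − 2(145.5) = 489.1
  R: 0 + 1(145.5) − 1(50.15) = 95.32
  U: 0 + 1(50.15) = 50.15
Total out = 634.5 kmol; y_R = 95.32 / 634.5 = 0.1502.

0.15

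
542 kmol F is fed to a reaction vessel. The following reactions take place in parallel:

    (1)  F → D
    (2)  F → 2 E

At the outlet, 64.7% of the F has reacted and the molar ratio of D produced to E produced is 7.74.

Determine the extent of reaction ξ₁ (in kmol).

ξ₁ = 329 kmol

Conversion of F: F consumed = 0.647 × 542 = 350.7 kmol = 1ξ₁ + 1ξ₂.
Selectivity: 1ξ₁ / (2ξ₂) = 7.74 → ξ₁ = 15.48 ξ₂.
Substitute: (1·15.48 + 1) ξ₂ = 350.7 → ξ₂ = 21.28 kmol, ξ₁ = 329.4 kmol.
Outlet amounts (n = n₀ + Σ ν·ξ):
  F: 542 − 1(329.4) − 1(21.28) = 191.3
  D: 0 + 1(329.4) = 329.4
  E: 0 + 2(21.28) = 42.56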